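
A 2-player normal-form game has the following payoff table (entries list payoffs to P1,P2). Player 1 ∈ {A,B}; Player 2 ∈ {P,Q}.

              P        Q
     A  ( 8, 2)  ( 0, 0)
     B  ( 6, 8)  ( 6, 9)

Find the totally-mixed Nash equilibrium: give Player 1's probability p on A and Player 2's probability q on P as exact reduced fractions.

p=1/3, q=3/4

P1 indiff ⇒ q·8+(1-q)·0 = q·6+(1-q)·6 ⇒ q(2) = (1-q)(6) ⇒ q = 3/4
P2 indiff ⇒ p·2+(1-p)·8 = p·0+(1-p)·9 ⇒ p(2) = (1-p)(1) ⇒ p = 1/3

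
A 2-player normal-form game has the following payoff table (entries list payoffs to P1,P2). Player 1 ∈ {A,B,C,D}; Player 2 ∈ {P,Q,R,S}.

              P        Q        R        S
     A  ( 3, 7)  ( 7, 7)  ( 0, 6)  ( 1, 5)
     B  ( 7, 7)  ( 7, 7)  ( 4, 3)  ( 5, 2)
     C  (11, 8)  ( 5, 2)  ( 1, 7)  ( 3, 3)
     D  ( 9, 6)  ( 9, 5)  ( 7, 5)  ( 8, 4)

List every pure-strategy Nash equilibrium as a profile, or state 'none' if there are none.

PSNE = {(C,P)}

(A,P): not NE [P1→C gives 11>3]
(A,Q): not NE [P1→D gives 9>7]
(A,R): not NE [P1→D gives 7>0; P2→Q gives 7>6]
(A,S): not NE [P1→D gives 8>1; P2→Q gives 7>5]
(B,P): not NE [P1→C gives 11>7]
(B,Q): not NE [P1→D gives 9>7]
(B,R): not NE [P1→D gives 7>4; P2→Q gives 7>3]
(B,S): not NE [P1→D gives 8>5; P2→Q gives 7>2]
(C,P): NE
(C,Q): not NE [P1→D gives 9>5; P2→P gives 8>2]
(C,R): not NE [P1→D gives 7>1; P2→P gives 8>7]
(C,S): not NE [P1→D gives 8>3; P2→P gives 8>3]
(D,P): not NE [P1→C gives 11>9]
(D,Q): not NE [P2→P gives 6>5]
(D,R): not NE [P2→P gives 6>5]
(D,S): not NE [P2→P gives 6>4]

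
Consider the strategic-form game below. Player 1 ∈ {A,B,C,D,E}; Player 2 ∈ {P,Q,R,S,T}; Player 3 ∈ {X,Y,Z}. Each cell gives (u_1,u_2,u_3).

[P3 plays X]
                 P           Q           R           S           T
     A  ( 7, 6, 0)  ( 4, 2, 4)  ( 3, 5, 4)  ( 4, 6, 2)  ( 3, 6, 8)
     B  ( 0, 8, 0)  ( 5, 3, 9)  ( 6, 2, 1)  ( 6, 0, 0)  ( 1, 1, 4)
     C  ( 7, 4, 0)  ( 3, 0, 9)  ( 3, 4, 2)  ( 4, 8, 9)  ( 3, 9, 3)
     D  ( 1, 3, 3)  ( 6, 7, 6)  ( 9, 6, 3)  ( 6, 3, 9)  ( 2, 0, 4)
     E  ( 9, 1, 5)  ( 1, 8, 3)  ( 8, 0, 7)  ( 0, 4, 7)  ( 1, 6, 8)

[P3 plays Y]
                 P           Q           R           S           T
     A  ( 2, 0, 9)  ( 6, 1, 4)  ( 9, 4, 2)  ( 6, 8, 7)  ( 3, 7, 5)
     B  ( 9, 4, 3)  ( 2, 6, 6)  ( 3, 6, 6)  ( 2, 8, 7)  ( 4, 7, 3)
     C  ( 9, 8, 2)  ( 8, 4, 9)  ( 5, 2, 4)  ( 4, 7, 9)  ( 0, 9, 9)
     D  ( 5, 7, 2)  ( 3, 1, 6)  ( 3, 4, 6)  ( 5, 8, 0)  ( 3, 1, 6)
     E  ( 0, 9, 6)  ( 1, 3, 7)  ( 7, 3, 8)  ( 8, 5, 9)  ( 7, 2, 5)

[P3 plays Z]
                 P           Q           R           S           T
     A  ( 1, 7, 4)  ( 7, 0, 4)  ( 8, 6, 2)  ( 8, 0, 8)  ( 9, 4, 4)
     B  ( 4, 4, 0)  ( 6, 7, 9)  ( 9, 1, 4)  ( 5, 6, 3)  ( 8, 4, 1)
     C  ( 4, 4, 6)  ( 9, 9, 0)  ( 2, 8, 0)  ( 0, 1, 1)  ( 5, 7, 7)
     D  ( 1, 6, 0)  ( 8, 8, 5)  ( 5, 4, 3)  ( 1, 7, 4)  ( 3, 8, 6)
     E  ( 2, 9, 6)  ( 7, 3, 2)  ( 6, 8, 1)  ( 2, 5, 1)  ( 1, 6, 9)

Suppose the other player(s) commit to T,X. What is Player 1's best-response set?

u_1(A vs T,X) = 3
u_1(B vs T,X) = 1
u_1(C vs T,X) = 3
u_1(D vs T,X) = 2
u_1(E vs T,X) = 1
max payoff 3 at {A,C}

P1 best: {A,C}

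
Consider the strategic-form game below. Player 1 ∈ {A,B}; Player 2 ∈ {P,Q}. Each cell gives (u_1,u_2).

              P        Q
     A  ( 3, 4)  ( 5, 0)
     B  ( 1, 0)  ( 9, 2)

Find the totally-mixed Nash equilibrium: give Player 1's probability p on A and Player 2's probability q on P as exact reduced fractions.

P1 indiff ⇒ q·3+(1-q)·5 = q·1+(1-q)·9 ⇒ q(2) = (1-q)(4) ⇒ q = 2/3
P2 indiff ⇒ p·4+(1-p)·0 = p·0+(1-p)·2 ⇒ p(4) = (1-p)(2) ⇒ p = 1/3

(p,q) = (1/3, 2/3)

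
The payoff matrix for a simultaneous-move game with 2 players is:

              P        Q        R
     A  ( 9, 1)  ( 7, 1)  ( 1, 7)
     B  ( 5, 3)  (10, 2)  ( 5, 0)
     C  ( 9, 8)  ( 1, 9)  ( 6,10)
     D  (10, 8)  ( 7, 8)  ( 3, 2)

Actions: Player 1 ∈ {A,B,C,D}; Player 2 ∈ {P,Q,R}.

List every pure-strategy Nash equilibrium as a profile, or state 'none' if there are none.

Nash profiles: (C,R), (D,P)

(A,P): not NE [P1→D gives 10>9; P2→R gives 7>1]
(A,Q): not NE [P1→B gives 10>7; P2→R gives 7>1]
(A,R): not NE [P1→C gives 6>1]
(B,P): not NE [P1→D gives 10>5]
(B,Q): not NE [P2→P gives 3>2]
(B,R): not NE [P1→C gives 6>5; P2→P gives 3>0]
(C,P): not NE [P1→D gives 10>9; P2→R gives 10>8]
(C,Q): not NE [P1→B gives 10>1; P2→R gives 10>9]
(C,R): NE
(D,P): NE
(D,Q): not NE [P1→B gives 10>7]
(D,R): not NE [P1→C gives 6>3; P2→Q gives 8>2]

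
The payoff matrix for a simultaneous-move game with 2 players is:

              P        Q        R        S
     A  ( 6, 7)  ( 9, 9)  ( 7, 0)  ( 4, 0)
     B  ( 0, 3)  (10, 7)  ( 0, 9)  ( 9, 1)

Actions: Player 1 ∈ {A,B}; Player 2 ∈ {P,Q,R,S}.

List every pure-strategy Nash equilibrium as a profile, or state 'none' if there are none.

PSNE: ∅

(A,P): not NE [P2→Q gives 9>7]
(A,Q): not NE [P1→B gives 10>9]
(A,R): not NE [P2→Q gives 9>0]
(A,S): not NE [P1→B gives 9>4; P2→Q gives 9>0]
(B,P): not NE [P1→A gives 6>0; P2→R gives 9>3]
(B,Q): not NE [P2→R gives 9>7]
(B,R): not NE [P1→A gives 7>0]
(B,S): not NE [P2→R gives 9>1]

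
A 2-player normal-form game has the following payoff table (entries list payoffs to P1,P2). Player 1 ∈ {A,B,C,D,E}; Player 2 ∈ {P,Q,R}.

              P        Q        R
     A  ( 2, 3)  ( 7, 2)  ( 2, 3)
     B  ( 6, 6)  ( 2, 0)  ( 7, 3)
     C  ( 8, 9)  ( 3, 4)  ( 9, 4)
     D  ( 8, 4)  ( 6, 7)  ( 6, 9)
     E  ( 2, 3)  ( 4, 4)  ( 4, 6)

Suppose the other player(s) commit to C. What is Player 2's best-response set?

P2 best: {P}

u_2(P vs C) = 9
u_2(Q vs C) = 4
u_2(R vs C) = 4
max payoff 9 at {P}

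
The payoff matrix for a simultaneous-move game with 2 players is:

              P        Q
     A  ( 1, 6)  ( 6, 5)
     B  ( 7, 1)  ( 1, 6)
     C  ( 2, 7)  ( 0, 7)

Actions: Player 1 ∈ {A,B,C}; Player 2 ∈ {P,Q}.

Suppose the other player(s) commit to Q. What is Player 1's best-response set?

P1 best: {A}

u_1(A vs Q) = 6
u_1(B vs Q) = 1
u_1(C vs Q) = 0
max payoff 6 at {A}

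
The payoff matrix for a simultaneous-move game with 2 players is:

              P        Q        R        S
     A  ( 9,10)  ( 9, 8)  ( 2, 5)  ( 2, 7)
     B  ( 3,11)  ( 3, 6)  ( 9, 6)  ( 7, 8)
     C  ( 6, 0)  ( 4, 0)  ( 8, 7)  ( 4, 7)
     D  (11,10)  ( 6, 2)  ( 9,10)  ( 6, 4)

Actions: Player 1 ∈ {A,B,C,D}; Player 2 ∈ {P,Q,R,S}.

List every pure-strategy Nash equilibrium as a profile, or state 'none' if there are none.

(A,P): not NE [P1→D gives 11>9]
(A,Q): not NE [P2→P gives 10>8]
(A,R): not NE [P1→D gives 9>2; P2→P gives 10>5]
(A,S): not NE [P1→B gives 7>2; P2→P gives 10>7]
(B,P): not NE [P1→D gives 11>3]
(B,Q): not NE [P1→A gives 9>3; P2→P gives 11>6]
(B,R): not NE [P2→P gives 11>6]
(B,S): not NE [P2→P gives 11>8]
(C,P): not NE [P1→D gives 11>6; P2→S gives 7>0]
(C,Q): not NE [P1→A gives 9>4; P2→S gives 7>0]
(C,R): not NE [P1→D gives 9>8]
(C,S): not NE [P1→B gives 7>4]
(D,P): NE
(D,Q): not NE [P1→A gives 9>6; P2→R gives 10>2]
(D,R): NE
(D,S): not NE [P1→B gives 7>6; P2→R gives 10>4]

NE set: (D,P), (D,R)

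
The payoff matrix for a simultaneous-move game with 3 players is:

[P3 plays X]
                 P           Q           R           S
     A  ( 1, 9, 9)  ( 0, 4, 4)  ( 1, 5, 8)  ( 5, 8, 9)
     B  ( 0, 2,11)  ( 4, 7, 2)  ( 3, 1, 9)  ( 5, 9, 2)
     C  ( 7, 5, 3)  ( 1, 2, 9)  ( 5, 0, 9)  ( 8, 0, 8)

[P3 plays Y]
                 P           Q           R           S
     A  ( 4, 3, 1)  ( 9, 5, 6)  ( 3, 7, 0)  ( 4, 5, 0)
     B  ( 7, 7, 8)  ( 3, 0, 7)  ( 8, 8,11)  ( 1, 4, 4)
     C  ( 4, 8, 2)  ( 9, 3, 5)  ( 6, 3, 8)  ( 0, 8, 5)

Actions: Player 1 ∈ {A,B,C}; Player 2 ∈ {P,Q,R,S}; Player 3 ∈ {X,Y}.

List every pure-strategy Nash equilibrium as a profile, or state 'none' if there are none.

Nash profiles: (B,R,Y), (C,P,X)

(A,P,X): not NE [P1→C gives 7>1]
(A,P,Y): not NE [P1→B gives 7>4; P2→R gives 7>3; P3→X gives 9>1]
(A,Q,X): not NE [P1→B gives 4>0; P2→P gives 9>4; P3→Y gives 6>4]
(A,Q,Y): not NE [P2→R gives 7>5]
(A,R,X): not NE [P1→C gives 5>1; P2→P gives 9>5]
(A,R,Y): not NE [P1→B gives 8>3; P3→X gives 8>0]
(A,S,X): not NE [P1→C gives 8>5; P2→P gives 9>8]
(A,S,Y): not NE [P2→R gives 7>5; P3→X gives 9>0]
(B,P,X): not NE [P1→C gives 7>0; P2→S gives 9>2]
(B,P,Y): not NE [P2→R gives 8>7; P3→X gives 11>8]
(B,Q,X): not NE [P2→S gives 9>7; P3→Y gives 7>2]
(B,Q,Y): not NE [P1→C gives 9>3; P2→R gives 8>0]
(B,R,X): not NE [P1→C gives 5>3; P2→S gives 9>1; P3→Y gives 11>9]
(B,R,Y): NE
(B,S,X): not NE [P1→C gives 8>5; P3→Y gives 4>2]
(B,S,Y): not NE [P1→A gives 4>1; P2→R gives 8>4]
(C,P,X): NE
(C,P,Y): not NE [P1→B gives 7>4; P3→X gives 3>2]
(C,Q,X): not NE [P1→B gives 4>1; P2→P gives 5>2]
(C,Q,Y): not NE [P2→S gives 8>3; P3→X gives 9>5]
(C,R,X): not NE [P2→P gives 5>0]
(C,R,Y): not NE [P1→B gives 8>6; P2→S gives 8>3; P3→X gives 9>8]
(C,S,X): not NE [P2→P gives 5>0]
(C,S,Y): not NE [P1→A gives 4>0; P3→X gives 8>5]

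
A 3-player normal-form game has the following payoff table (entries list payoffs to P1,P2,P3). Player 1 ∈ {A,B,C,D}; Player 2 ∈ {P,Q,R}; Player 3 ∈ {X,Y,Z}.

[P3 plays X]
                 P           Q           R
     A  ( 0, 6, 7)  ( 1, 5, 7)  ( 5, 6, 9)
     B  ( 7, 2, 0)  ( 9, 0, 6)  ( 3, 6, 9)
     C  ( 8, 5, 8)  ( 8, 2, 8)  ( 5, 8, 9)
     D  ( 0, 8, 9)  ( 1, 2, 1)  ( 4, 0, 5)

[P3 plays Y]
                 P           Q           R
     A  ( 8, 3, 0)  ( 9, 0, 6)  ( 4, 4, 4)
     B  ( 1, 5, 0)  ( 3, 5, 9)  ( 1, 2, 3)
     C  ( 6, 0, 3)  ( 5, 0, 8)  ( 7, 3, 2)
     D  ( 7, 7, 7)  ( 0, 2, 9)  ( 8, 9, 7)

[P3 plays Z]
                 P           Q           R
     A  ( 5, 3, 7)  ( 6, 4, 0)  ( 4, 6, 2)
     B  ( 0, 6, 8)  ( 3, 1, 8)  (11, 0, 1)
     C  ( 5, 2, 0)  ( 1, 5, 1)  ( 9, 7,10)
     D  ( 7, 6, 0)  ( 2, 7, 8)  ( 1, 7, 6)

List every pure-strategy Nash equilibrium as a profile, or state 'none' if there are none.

NE set: (A,R,X), (D,R,Y)

(A,P,X): not NE [P1→C gives 8>0]
(A,P,Y): not NE [P2→R gives 4>3; P3→Z gives 7>0]
(A,P,Z): not NE [P1→D gives 7>5; P2→R gives 6>3]
(A,Q,X): not NE [P1→B gives 9>1; P2→R gives 6>5]
(A,Q,Y): not NE [P2→R gives 4>0; P3→X gives 7>6]
(A,Q,Z): not NE [P2→R gives 6>4; P3→X gives 7>0]
(A,R,X): NE
(A,R,Y): not NE [P1→D gives 8>4; P3→X gives 9>4]
(A,R,Z): not NE [P1→B gives 11>4; P3→X gives 9>2]
(B,P,X): not NE [P1→C gives 8>7; P2→R gives 6>2; P3→Z gives 8>0]
(B,P,Y): not NE [P1→A gives 8>1; P3→Z gives 8>0]
(B,P,Z): not NE [P1→D gives 7>0]
(B,Q,X): not NE [P2→R gives 6>0; P3→Y gives 9>6]
(B,Q,Y): not NE [P1→A gives 9>3]
(B,Q,Z): not NE [P1→A gives 6>3; P2→P gives 6>1; P3→Y gives 9>8]
(B,R,X): not NE [P1→C gives 5>3]
(B,R,Y): not NE [P1→D gives 8>1; P2→Q gives 5>2; P3→X gives 9>3]
(B,R,Z): not NE [P2→P gives 6>0; P3→X gives 9>1]
(C,P,X): not NE [P2→R gives 8>5]
(C,P,Y): not NE [P1→A gives 8>6; P2→R gives 3>0; P3→X gives 8>3]
(C,P,Z): not NE [P1→D gives 7>5; P2→R gives 7>2; P3→X gives 8>0]
(C,Q,X): not NE [P1→B gives 9>8; P2→R gives 8>2]
(C,Q,Y): not NE [P1→A gives 9>5; P2→R gives 3>0]
(C,Q,Z): not NE [P1→A gives 6>1; P2→R gives 7>5; P3→Y gives 8>1]
(C,R,X): not NE [P3→Z gives 10>9]
(C,R,Y): not NE [P1→D gives 8>7; P3→Z gives 10>2]
(C,R,Z): not NE [P1→B gives 11>9]
(D,P,X): not NE [P1→C gives 8>0]
(D,P,Y): not NE [P1→A gives 8>7; P2→R gives 9>7; P3→X gives 9>7]
(D,P,Z): not NE [P2→R gives 7>6; P3→X gives 9>0]
(D,Q,X): not NE [P1→B gives 9>1; P2→P gives 8>2; P3→Y gives 9>1]
(D,Q,Y): not NE [P1→A gives 9>0; P2→R gives 9>2]
(D,Q,Z): not NE [P1→A gives 6>2; P3→Y gives 9>8]
(D,R,X): not NE [P1→C gives 5>4; P2→P gives 8>0; P3→Y gives 7>5]
(D,R,Y): NE
(D,R,Z): not NE [P1→B gives 11>1; P3→Y gives 7>6]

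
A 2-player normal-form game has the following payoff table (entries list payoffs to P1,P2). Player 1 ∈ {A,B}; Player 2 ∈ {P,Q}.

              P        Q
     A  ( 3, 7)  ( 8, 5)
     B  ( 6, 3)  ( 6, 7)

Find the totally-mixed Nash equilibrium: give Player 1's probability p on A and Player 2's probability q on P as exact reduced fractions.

(p,q) = (2/3, 2/5)

P1 indiff ⇒ q·3+(1-q)·8 = q·6+(1-q)·6 ⇒ q(-3) = (1-q)(-2) ⇒ q = 2/5
P2 indiff ⇒ p·7+(1-p)·3 = p·5+(1-p)·7 ⇒ p(2) = (1-p)(4) ⇒ p = 2/3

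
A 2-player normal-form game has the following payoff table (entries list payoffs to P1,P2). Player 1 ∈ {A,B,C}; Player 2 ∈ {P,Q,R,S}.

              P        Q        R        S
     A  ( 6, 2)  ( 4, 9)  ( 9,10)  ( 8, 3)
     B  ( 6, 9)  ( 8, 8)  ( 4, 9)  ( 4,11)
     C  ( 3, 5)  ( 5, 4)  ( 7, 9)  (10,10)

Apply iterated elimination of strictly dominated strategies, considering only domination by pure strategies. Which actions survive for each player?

P2 drop P (S beats it: A:3>2 B:11>9 C:10>5)
P2 drop Q (R beats it: A:10>9 B:9>8 C:9>4)
P1 drop B (A beats it: R:9>4 S:8>4)
P1→{A,C} P2→{R,S}

Survivors P1:{A,C} P2:{R,S}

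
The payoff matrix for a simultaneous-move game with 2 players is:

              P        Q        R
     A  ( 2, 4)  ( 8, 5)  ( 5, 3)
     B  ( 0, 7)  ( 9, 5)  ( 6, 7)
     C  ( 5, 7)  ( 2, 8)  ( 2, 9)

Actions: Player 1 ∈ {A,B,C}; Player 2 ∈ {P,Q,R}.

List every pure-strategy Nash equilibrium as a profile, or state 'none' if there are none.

PSNE = {(B,R)}

(A,P): not NE [P1→C gives 5>2; P2→Q gives 5>4]
(A,Q): not NE [P1→B gives 9>8]
(A,R): not NE [P1→B gives 6>5; P2→Q gives 5>3]
(B,P): not NE [P1→C gives 5>0]
(B,Q): not NE [P2→R gives 7>5]
(B,R): NE
(C,P): not NE [P2→R gives 9>7]
(C,Q): not NE [P1→B gives 9>2; P2→R gives 9>8]
(C,R): not NE [P1→B gives 6>2]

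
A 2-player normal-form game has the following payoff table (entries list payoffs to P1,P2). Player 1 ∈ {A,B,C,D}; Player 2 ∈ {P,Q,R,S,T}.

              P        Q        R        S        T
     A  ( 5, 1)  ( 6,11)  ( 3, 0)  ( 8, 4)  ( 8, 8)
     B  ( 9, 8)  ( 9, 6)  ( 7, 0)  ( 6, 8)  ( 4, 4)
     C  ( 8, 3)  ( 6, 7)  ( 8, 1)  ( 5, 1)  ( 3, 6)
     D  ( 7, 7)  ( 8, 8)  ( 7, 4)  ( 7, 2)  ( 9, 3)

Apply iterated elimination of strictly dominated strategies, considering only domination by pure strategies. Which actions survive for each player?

P2 drop R (P beats it: A:1>0 B:8>0 C:3>1 D:7>4)
P1 drop C (B beats it: P:9>8 Q:9>6 S:6>5 T:4>3)
P2 drop T (Q beats it: A:11>8 B:6>4 D:8>3)
P1→{A,B,D} P2→{P,Q,S}

Survivors P1:{A,B,D} P2:{P,Q,S}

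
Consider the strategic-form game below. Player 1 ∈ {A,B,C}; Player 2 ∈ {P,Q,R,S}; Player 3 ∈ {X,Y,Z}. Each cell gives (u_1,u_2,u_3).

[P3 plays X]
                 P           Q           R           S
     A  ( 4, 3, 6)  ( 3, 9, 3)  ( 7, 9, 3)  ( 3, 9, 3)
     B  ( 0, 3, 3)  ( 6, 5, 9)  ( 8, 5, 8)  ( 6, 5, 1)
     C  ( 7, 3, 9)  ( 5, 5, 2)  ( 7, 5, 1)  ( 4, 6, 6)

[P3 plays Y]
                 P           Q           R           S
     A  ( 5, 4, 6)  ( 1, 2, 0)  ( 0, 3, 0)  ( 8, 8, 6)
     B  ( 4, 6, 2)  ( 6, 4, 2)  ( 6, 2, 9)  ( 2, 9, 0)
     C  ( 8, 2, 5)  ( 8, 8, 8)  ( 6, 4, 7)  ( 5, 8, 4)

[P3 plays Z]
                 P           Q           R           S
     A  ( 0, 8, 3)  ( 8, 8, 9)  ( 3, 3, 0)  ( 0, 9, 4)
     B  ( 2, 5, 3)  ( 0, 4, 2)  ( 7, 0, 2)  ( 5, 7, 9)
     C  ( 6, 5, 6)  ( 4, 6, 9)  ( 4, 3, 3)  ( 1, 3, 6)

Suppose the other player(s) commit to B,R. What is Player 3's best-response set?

P3 best: {Y}

u_3(X vs B,R) = 8
u_3(Y vs B,R) = 9
u_3(Z vs B,R) = 2
max payoff 9 at {Y}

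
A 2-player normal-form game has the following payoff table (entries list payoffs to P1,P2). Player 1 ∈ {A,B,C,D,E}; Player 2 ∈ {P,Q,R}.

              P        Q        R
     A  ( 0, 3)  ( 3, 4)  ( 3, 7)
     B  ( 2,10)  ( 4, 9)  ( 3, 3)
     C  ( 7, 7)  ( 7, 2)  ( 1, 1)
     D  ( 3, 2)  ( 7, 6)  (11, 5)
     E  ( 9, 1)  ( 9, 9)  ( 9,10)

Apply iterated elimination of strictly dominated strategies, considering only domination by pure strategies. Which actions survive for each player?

Survivors P1:{D,E} P2:{Q,R}

P1 drop A (D beats it: P:3>0 Q:7>3 R:11>3)
P1 drop B (D beats it: P:3>2 Q:7>4 R:11>3)
P1 drop C (E beats it: P:9>7 Q:9>7 R:9>1)
P2 drop P (Q beats it: D:6>2 E:9>1)
P1→{D,E} P2→{Q,R}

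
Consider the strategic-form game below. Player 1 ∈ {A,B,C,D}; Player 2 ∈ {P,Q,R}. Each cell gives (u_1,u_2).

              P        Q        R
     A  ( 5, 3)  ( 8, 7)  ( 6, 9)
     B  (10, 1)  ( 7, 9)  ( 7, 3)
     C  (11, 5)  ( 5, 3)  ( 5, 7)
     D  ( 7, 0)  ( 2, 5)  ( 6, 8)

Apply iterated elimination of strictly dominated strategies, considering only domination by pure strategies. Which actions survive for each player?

Survivors P1:{A,B} P2:{Q,R}

P1 drop D (B beats it: P:10>7 Q:7>2 R:7>6)
P2 drop P (R beats it: A:9>3 B:3>1 C:7>5)
P1 drop C (A beats it: Q:8>5 R:6>5)
P1→{A,B} P2→{Q,R}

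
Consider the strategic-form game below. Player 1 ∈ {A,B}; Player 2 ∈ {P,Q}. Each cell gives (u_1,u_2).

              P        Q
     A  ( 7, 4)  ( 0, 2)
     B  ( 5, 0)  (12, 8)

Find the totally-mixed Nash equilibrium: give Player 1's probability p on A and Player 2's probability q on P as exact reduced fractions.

(p,q) = (4/5, 6/7)

P1 indiff ⇒ q·7+(1-q)·0 = q·5+(1-q)·12 ⇒ q(2) = (1-q)(12) ⇒ q = 6/7
P2 indiff ⇒ p·4+(1-p)·0 = p·2+(1-p)·8 ⇒ p(2) = (1-p)(8) ⇒ p = 4/5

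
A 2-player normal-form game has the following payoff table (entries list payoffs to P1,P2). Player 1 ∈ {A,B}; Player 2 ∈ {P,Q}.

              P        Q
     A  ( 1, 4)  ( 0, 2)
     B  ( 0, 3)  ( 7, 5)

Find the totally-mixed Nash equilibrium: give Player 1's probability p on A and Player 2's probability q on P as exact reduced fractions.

P1 indiff ⇒ q·1+(1-q)·0 = q·0+(1-q)·7 ⇒ q(1) = (1-q)(7) ⇒ q = 7/8
P2 indiff ⇒ p·4+(1-p)·3 = p·2+(1-p)·5 ⇒ p(2) = (1-p)(2) ⇒ p = 1/2

P1 mixes 1/2 on A; P2 mixes 7/8 on P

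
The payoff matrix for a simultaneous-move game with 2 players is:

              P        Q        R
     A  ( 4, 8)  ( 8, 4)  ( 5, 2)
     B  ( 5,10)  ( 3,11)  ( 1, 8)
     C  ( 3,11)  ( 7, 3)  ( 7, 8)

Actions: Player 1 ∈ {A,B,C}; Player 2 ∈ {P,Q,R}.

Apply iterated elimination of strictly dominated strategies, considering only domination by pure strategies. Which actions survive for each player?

Remaining: P1:{A,B} P2:{P,Q}

P2 drop R (P beats it: A:8>2 B:10>8 C:11>8)
P1 drop C (A beats it: P:4>3 Q:8>7)
P1→{A,B} P2→{P,Q}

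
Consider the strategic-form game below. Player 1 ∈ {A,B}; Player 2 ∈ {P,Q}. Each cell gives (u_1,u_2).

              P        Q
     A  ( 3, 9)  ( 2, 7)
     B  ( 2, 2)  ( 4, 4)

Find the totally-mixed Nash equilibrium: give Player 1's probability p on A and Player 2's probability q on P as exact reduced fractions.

(p,q) = (1/2, 2/3)

P1 indiff ⇒ q·3+(1-q)·2 = q·2+(1-q)·4 ⇒ q(1) = (1-q)(2) ⇒ q = 2/3
P2 indiff ⇒ p·9+(1-p)·2 = p·7+(1-p)·4 ⇒ p(2) = (1-p)(2) ⇒ p = 1/2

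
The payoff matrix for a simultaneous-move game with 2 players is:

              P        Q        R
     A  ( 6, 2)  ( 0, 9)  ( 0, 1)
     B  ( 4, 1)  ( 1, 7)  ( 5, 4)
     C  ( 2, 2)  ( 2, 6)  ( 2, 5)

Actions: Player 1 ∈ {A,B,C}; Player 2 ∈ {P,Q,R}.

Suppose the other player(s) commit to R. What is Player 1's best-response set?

u_1(A vs R) = 0
u_1(B vs R) = 5
u_1(C vs R) = 2
max payoff 5 at {B}

BR_1 = {B}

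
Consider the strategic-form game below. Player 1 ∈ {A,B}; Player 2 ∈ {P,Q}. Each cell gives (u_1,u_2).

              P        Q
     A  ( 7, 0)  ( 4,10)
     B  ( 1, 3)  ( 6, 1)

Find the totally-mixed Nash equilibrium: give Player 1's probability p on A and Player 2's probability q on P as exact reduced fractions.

P1 indiff ⇒ q·7+(1-q)·4 = q·1+(1-q)·6 ⇒ q(6) = (1-q)(2) ⇒ q = 1/4
P2 indiff ⇒ p·0+(1-p)·3 = p·10+(1-p)·1 ⇒ p(-10) = (1-p)(-2) ⇒ p = 1/6

(p,q) = (1/6, 1/4)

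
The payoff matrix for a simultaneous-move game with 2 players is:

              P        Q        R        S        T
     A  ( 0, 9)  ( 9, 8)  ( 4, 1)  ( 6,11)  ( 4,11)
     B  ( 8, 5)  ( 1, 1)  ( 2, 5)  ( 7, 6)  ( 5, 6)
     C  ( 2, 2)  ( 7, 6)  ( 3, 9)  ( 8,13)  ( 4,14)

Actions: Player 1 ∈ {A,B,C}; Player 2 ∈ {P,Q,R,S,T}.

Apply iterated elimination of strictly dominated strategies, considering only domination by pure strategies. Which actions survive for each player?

Remaining: P1:{B,C} P2:{S,T}

P2 drop P (S beats it: A:11>9 B:6>5 C:13>2)
P2 drop Q (S beats it: A:11>8 B:6>1 C:13>6)
P2 drop R (S beats it: A:11>1 B:6>5 C:13>9)
P1 drop A (B beats it: S:7>6 T:5>4)
P1→{B,C} P2→{S,T}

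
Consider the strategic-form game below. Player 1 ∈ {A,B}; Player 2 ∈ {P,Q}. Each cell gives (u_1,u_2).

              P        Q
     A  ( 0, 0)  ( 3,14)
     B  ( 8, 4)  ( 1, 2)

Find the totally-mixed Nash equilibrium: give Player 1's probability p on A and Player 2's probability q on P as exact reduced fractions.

P1 mixes 1/8 on A; P2 mixes 1/5 on P

P1 indiff ⇒ q·0+(1-q)·3 = q·8+(1-q)·1 ⇒ q(-8) = (1-q)(-2) ⇒ q = 1/5
P2 indiff ⇒ p·0+(1-p)·4 = p·14+(1-p)·2 ⇒ p(-14) = (1-p)(-2) ⇒ p = 1/8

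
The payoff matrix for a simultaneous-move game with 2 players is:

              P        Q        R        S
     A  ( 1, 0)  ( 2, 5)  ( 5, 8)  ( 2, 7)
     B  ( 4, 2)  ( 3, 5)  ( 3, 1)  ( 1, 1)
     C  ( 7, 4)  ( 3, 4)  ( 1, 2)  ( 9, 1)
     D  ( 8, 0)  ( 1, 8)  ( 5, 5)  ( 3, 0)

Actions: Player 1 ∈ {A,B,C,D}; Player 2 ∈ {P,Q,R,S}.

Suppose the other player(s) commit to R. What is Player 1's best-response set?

argmax u_1 = {A,D}

u_1(A vs R) = 5
u_1(B vs R) = 3
u_1(C vs R) = 1
u_1(D vs R) = 5
max payoff 5 at {A,D}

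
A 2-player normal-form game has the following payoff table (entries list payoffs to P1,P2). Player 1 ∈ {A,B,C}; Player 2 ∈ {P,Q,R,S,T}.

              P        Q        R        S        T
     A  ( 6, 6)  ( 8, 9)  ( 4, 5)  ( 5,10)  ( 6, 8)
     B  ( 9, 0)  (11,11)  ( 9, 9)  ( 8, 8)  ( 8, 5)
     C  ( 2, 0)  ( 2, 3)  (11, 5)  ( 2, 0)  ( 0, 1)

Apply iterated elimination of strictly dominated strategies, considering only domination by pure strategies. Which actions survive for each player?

P1 drop A (B beats it: P:9>6 Q:11>8 R:9>4 S:8>5 T:8>6)
P2 drop P (Q beats it: B:11>0 C:3>0)
P2 drop S (Q beats it: B:11>8 C:3>0)
P2 drop T (Q beats it: B:11>5 C:3>1)
P1→{B,C} P2→{Q,R}

IESDS → P1:{B,C} P2:{Q,R}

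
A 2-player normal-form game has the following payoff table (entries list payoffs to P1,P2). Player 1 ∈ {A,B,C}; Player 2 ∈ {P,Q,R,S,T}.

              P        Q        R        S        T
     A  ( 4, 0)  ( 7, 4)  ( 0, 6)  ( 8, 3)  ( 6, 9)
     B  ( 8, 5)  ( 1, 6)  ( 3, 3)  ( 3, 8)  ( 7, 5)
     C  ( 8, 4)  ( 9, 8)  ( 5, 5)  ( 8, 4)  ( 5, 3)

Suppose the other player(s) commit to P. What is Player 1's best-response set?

argmax u_1 = {B,C}

u_1(A vs P) = 4
u_1(B vs P) = 8
u_1(C vs P) = 8
max payoff 8 at {B,C}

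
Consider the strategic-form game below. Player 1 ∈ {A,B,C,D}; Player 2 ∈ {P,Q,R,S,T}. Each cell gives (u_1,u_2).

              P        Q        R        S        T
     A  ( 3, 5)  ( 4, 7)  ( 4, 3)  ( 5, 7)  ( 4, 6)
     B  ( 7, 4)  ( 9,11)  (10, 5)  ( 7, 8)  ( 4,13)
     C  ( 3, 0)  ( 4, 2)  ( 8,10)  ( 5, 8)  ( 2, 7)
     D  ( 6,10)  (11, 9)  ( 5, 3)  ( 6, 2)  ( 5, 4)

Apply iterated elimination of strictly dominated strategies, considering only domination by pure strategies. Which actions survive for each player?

P1 drop A (D beats it: P:6>3 Q:11>4 R:5>4 S:6>5 T:5>4)
P1 drop C (B beats it: P:7>3 Q:9>4 R:10>8 S:7>5 T:4>2)
P2 drop R (Q beats it: B:11>5 D:9>3)
P2 drop S (Q beats it: B:11>8 D:9>2)
P1→{B,D} P2→{P,Q,T}

Remaining: P1:{B,D} P2:{P,Q,T}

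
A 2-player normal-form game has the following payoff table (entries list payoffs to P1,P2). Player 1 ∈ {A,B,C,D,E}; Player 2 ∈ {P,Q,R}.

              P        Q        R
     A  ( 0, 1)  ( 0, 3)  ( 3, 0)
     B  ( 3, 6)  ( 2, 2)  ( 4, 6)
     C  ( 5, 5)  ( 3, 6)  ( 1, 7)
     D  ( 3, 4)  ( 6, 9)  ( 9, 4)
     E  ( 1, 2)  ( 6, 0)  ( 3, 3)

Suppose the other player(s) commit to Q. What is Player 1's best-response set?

u_1(A vs Q) = 0
u_1(B vs Q) = 2
u_1(C vs Q) = 3
u_1(D vs Q) = 6
u_1(E vs Q) = 6
max payoff 6 at {D,E}

P1 best: {D,E}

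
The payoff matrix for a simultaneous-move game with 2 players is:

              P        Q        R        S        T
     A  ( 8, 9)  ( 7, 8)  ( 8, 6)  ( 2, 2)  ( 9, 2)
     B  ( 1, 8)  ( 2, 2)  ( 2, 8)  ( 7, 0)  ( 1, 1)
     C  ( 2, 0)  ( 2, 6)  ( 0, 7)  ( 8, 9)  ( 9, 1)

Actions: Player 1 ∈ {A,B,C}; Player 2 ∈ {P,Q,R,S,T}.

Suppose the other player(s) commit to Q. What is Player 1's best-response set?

u_1(A vs Q) = 7
u_1(B vs Q) = 2
u_1(C vs Q) = 2
max payoff 7 at {A}

P1 best: {A}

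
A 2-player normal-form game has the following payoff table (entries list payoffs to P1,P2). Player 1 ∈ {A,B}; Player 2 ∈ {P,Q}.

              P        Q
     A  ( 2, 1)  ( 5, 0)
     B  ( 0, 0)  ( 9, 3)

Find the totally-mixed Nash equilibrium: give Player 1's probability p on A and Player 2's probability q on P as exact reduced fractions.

P1 indiff ⇒ q·2+(1-q)·5 = q·0+(1-q)·9 ⇒ q(2) = (1-q)(4) ⇒ q = 2/3
P2 indiff ⇒ p·1+(1-p)·0 = p·0+(1-p)·3 ⇒ p(1) = (1-p)(3) ⇒ p = 3/4

(p,q) = (3/4, 2/3)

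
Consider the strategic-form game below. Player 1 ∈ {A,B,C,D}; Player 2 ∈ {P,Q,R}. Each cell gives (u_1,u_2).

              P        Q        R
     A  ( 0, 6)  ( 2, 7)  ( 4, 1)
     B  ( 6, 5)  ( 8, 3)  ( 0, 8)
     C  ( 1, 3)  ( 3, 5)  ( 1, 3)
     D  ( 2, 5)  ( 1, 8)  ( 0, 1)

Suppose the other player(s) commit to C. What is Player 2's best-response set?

u_2(P vs C) = 3
u_2(Q vs C) = 5
u_2(R vs C) = 3
max payoff 5 at {Q}

P2 best: {Q}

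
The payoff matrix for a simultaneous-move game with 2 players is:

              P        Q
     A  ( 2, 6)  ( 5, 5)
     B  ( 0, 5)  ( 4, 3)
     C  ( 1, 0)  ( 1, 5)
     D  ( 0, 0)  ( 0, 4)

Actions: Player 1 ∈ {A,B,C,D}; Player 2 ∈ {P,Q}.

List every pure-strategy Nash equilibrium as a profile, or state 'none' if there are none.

Nash profiles: (A,P)

(A,P): NE
(A,Q): not NE [P2→P gives 6>5]
(B,P): not NE [P1→A gives 2>0]
(B,Q): not NE [P1→A gives 5>4; P2→P gives 5>3]
(C,P): not NE [P1→A gives 2>1; P2→Q gives 5>0]
(C,Q): not NE [P1→A gives 5>1]
(D,P): not NE [P1→A gives 2>0; P2→Q gives 4>0]
(D,Q): not NE [P1→A gives 5>0]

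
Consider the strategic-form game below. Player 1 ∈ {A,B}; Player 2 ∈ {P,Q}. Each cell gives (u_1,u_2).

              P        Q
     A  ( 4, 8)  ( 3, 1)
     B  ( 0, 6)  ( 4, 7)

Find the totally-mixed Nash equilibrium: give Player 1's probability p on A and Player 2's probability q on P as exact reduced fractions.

p=1/8, q=1/5

P1 indiff ⇒ q·4+(1-q)·3 = q·0+(1-q)·4 ⇒ q(4) = (1-q)(1) ⇒ q = 1/5
P2 indiff ⇒ p·8+(1-p)·6 = p·1+(1-p)·7 ⇒ p(7) = (1-p)(1) ⇒ p = 1/8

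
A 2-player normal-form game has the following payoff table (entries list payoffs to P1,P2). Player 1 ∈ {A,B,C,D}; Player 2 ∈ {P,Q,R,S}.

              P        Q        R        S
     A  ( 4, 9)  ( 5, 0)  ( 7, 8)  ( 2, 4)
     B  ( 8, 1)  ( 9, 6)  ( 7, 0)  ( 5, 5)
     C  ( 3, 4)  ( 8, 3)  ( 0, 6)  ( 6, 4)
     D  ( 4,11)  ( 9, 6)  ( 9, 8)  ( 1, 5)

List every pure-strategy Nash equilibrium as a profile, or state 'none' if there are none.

(A,P): not NE [P1→B gives 8>4]
(A,Q): not NE [P1→D gives 9>5; P2→P gives 9>0]
(A,R): not NE [P1→D gives 9>7; P2→P gives 9>8]
(A,S): not NE [P1→C gives 6>2; P2→P gives 9>4]
(B,P): not NE [P2→Q gives 6>1]
(B,Q): NE
(B,R): not NE [P1→D gives 9>7; P2→Q gives 6>0]
(B,S): not NE [P1→C gives 6>5; P2→Q gives 6>5]
(C,P): not NE [P1→B gives 8>3; P2→R gives 6>4]
(C,Q): not NE [P1→D gives 9>8; P2→R gives 6>3]
(C,R): not NE [P1→D gives 9>0]
(C,S): not NE [P2→R gives 6>4]
(D,P): not NE [P1→B gives 8>4]
(D,Q): not NE [P2→P gives 11>6]
(D,R): not NE [P2→P gives 11>8]
(D,S): not NE [P1→C gives 6>1; P2→P gives 11>5]

NE set: (B,Q)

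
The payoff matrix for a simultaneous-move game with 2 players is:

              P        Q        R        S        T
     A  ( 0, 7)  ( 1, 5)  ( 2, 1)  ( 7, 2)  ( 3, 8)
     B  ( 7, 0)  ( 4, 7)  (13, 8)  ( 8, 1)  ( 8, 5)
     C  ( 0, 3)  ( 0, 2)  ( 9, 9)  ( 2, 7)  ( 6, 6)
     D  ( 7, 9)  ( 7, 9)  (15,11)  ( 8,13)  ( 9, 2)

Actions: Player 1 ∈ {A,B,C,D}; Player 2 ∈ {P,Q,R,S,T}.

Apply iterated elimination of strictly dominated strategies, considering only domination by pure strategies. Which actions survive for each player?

Survivors P1:{B,D} P2:{R,S}

P1 drop A (B beats it: P:7>0 Q:4>1 R:13>2 S:8>7 T:8>3)
P1 drop C (B beats it: P:7>0 Q:4>0 R:13>9 S:8>2 T:8>6)
P2 drop P (R beats it: B:8>0 D:11>9)
P2 drop Q (R beats it: B:8>7 D:11>9)
P2 drop T (R beats it: B:8>5 D:11>2)
P1→{B,D} P2→{R,S}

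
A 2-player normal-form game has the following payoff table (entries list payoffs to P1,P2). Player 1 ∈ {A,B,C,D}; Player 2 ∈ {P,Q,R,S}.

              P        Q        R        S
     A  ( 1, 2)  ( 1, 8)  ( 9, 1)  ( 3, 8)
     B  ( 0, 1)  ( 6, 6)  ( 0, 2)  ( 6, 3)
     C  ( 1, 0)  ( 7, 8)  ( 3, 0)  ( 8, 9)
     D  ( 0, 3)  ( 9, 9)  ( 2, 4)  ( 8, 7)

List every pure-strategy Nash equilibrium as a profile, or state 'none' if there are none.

(A,P): not NE [P2→S gives 8>2]
(A,Q): not NE [P1→D gives 9>1]
(A,R): not NE [P2→S gives 8>1]
(A,S): not NE [P1→D gives 8>3]
(B,P): not NE [P1→C gives 1>0; P2→Q gives 6>1]
(B,Q): not NE [P1→D gives 9>6]
(B,R): not NE [P1→A gives 9>0; P2→Q gives 6>2]
(B,S): not NE [P1→D gives 8>6; P2→Q gives 6>3]
(C,P): not NE [P2→S gives 9>0]
(C,Q): not NE [P1→D gives 9>7; P2→S gives 9>8]
(C,R): not NE [P1→A gives 9>3; P2→S gives 9>0]
(C,S): NE
(D,P): not NE [P1→C gives 1>0; P2→Q gives 9>3]
(D,Q): NE
(D,R): not NE [P1→A gives 9>2; P2→Q gives 9>4]
(D,S): not NE [P2→Q gives 9>7]

NE set: (C,S), (D,Q)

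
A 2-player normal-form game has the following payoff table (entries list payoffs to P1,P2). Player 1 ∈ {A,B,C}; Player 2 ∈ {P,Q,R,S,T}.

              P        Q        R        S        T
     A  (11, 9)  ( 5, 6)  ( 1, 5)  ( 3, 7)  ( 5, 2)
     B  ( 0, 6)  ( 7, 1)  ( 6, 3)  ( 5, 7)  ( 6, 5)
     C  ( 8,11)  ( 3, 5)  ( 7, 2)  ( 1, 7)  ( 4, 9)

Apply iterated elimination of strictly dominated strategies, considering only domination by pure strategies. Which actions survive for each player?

IESDS → P1:{A,B} P2:{P,S}

P2 drop Q (P beats it: A:9>6 B:6>1 C:11>5)
P2 drop R (P beats it: A:9>5 B:6>3 C:11>2)
P1 drop C (A beats it: P:11>8 S:3>1 T:5>4)
P2 drop T (P beats it: A:9>2 B:6>5)
P1→{A,B} P2→{P,S}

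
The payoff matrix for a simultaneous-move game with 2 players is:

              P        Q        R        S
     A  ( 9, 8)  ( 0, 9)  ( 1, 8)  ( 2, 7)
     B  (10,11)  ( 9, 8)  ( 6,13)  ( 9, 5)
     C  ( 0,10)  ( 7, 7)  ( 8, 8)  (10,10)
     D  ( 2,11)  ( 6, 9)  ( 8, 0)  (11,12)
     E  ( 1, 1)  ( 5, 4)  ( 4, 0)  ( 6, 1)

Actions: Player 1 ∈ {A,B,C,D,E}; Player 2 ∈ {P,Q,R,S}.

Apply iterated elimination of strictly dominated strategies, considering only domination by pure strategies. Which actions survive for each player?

Remaining: P1:{B,C,D} P2:{P,R,S}

P1 drop A (B beats it: P:10>9 Q:9>0 R:6>1 S:9>2)
P1 drop E (B beats it: P:10>1 Q:9>5 R:6>4 S:9>6)
P2 drop Q (P beats it: B:11>8 C:10>7 D:11>9)
P1→{B,C,D} P2→{P,R,S}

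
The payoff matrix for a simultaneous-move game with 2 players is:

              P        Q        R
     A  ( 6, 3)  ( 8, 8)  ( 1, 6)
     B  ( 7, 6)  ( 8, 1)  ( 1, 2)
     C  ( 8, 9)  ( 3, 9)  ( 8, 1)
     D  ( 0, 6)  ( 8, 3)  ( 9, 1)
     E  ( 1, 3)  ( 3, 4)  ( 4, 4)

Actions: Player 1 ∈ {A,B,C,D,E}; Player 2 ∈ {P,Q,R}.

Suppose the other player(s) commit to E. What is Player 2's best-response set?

u_2(P vs E) = 3
u_2(Q vs E) = 4
u_2(R vs E) = 4
max payoff 4 at {Q,R}

argmax u_2 = {Q,R}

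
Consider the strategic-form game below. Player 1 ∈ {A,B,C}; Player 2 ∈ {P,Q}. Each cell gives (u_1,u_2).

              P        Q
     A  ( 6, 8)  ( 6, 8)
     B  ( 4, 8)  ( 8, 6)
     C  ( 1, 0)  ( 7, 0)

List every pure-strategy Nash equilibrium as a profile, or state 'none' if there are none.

(A,P): NE
(A,Q): not NE [P1→B gives 8>6]
(B,P): not NE [P1→A gives 6>4]
(B,Q): not NE [P2→P gives 8>6]
(C,P): not NE [P1→A gives 6>1]
(C,Q): not NE [P1→B gives 8>7]

Nash profiles: (A,P)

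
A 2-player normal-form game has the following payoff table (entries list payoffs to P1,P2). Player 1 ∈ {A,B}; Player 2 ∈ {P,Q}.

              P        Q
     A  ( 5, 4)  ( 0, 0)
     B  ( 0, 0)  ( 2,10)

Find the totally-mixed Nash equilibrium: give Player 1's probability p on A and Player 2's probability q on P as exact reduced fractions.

P1 indiff ⇒ q·5+(1-q)·0 = q·0+(1-q)·2 ⇒ q(5) = (1-q)(2) ⇒ q = 2/7
P2 indiff ⇒ p·4+(1-p)·0 = p·0+(1-p)·10 ⇒ p(4) = (1-p)(10) ⇒ p = 5/7

P1 mixes 5/7 on A; P2 mixes 2/7 on P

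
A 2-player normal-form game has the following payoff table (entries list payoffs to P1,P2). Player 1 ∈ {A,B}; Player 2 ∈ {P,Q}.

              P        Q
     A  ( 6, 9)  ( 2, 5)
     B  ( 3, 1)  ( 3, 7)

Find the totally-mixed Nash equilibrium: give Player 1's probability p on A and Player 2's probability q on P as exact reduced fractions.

P1 indiff ⇒ q·6+(1-q)·2 = q·3+(1-q)·3 ⇒ q(3) = (1-q)(1) ⇒ q = 1/4
P2 indiff ⇒ p·9+(1-p)·1 = p·5+(1-p)·7 ⇒ p(4) = (1-p)(6) ⇒ p = 3/5

p=3/5, q=1/4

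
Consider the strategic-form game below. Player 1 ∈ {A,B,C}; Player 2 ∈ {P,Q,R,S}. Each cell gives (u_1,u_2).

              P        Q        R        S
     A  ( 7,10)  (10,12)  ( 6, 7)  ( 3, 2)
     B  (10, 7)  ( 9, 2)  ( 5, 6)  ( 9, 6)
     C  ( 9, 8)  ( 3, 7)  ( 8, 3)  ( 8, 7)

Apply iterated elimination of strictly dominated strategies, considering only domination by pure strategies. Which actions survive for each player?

IESDS → P1:{A,B} P2:{P,Q}

P2 drop R (P beats it: A:10>7 B:7>6 C:8>3)
P1 drop C (B beats it: P:10>9 Q:9>3 S:9>8)
P2 drop S (P beats it: A:10>2 B:7>6)
P1→{A,B} P2→{P,Q}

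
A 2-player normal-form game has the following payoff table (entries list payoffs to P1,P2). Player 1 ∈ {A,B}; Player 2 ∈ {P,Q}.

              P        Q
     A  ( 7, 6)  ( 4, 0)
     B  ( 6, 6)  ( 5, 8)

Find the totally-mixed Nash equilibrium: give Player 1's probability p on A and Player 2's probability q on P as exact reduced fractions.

(p,q) = (1/4, 1/2)

P1 indiff ⇒ q·7+(1-q)·4 = q·6+(1-q)·5 ⇒ q(1) = (1-q)(1) ⇒ q = 1/2
P2 indiff ⇒ p·6+(1-p)·6 = p·0+(1-p)·8 ⇒ p(6) = (1-p)(2) ⇒ p = 1/4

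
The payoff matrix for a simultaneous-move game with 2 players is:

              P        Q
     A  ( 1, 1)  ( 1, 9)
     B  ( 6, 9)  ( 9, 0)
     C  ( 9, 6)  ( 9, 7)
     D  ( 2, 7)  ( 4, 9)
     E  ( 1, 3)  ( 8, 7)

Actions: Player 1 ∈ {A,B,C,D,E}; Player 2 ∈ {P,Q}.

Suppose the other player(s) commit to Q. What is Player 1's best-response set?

u_1(A vs Q) = 1
u_1(B vs Q) = 9
u_1(C vs Q) = 9
u_1(D vs Q) = 4
u_1(E vs Q) = 8
max payoff 9 at {B,C}

BR_1 = {B,C}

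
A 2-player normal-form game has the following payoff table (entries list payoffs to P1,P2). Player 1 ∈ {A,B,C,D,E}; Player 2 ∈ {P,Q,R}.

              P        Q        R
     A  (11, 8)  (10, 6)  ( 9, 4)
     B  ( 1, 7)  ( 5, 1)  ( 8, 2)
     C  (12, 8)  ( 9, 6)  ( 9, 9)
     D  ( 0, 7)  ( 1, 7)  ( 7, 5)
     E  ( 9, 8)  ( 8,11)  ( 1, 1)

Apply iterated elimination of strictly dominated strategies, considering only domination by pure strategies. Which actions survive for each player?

Survivors P1:{A,C} P2:{P,R}

P1 drop B (A beats it: P:11>1 Q:10>5 R:9>8)
P1 drop D (A beats it: P:11>0 Q:10>1 R:9>7)
P1 drop E (A beats it: P:11>9 Q:10>8 R:9>1)
P2 drop Q (P beats it: A:8>6 C:8>6)
P1→{A,C} P2→{P,R}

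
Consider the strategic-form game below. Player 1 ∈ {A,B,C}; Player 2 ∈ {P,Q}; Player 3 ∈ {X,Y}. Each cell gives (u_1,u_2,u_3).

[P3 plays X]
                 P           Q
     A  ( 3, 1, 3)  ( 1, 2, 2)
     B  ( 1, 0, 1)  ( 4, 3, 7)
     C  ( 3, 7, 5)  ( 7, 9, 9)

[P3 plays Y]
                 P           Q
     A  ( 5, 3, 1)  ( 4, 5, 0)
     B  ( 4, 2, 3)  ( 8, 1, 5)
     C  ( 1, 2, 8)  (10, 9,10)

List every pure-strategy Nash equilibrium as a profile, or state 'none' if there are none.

NE set: (C,Q,Y)

(A,P,X): not NE [P2→Q gives 2>1]
(A,P,Y): not NE [P2→Q gives 5>3; P3→X gives 3>1]
(A,Q,X): not NE [P1→C gives 7>1]
(A,Q,Y): not NE [P1→C gives 10>4; P3→X gives 2>0]
(B,P,X): not NE [P1→C gives 3>1; P2→Q gives 3>0; P3→Y gives 3>1]
(B,P,Y): not NE [P1→A gives 5>4]
(B,Q,X): not NE [P1→C gives 7>4]
(B,Q,Y): not NE [P1→C gives 10>8; P2→P gives 2>1; P3→X gives 7>5]
(C,P,X): not NE [P2→Q gives 9>7; P3→Y gives 8>5]
(C,P,Y): not NE [P1→A gives 5>1; P2→Q gives 9>2]
(C,Q,X): not NE [P3→Y gives 10>9]
(C,Q,Y): NE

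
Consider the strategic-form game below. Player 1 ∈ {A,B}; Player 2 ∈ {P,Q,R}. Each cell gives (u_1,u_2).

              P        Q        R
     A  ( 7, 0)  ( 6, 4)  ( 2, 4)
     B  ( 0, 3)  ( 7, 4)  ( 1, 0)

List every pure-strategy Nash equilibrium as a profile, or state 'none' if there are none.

(A,P): not NE [P2→R gives 4>0]
(A,Q): not NE [P1→B gives 7>6]
(A,R): NE
(B,P): not NE [P1→A gives 7>0; P2→Q gives 4>3]
(B,Q): NE
(B,R): not NE [P1→A gives 2>1; P2→Q gives 4>0]

PSNE = {(A,R), (B,Q)}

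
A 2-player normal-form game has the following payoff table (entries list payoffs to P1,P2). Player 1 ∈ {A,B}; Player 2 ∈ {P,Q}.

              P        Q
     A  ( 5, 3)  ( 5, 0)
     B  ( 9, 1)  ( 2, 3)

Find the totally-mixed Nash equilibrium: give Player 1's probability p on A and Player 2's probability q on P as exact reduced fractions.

P1 indiff ⇒ q·5+(1-q)·5 = q·9+(1-q)·2 ⇒ q(-4) = (1-q)(-3) ⇒ q = 3/7
P2 indiff ⇒ p·3+(1-p)·1 = p·0+(1-p)·3 ⇒ p(3) = (1-p)(2) ⇒ p = 2/5

P1 mixes 2/5 on A; P2 mixes 3/7 on P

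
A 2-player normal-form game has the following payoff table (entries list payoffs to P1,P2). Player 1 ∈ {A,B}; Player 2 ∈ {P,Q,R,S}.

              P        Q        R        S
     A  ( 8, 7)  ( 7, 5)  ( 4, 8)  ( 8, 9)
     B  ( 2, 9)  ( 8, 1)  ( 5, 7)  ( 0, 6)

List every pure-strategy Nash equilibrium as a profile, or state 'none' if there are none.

(A,P): not NE [P2→S gives 9>7]
(A,Q): not NE [P1→B gives 8>7; P2→S gives 9>5]
(A,R): not NE [P1→B gives 5>4; P2→S gives 9>8]
(A,S): NE
(B,P): not NE [P1→A gives 8>2]
(B,Q): not NE [P2→P gives 9>1]
(B,R): not NE [P2→P gives 9>7]
(B,S): not NE [P1→A gives 8>0; P2→P gives 9>6]

NE set: (A,S)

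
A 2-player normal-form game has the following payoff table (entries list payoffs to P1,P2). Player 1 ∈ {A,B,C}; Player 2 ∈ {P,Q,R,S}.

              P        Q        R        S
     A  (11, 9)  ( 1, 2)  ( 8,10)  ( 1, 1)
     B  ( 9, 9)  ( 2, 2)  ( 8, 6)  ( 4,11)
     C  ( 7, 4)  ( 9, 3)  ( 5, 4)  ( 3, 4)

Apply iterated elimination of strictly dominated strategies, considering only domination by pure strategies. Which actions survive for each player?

P2 drop Q (P beats it: A:9>2 B:9>2 C:4>3)
P1 drop C (B beats it: P:9>7 R:8>5 S:4>3)
P1→{A,B} P2→{P,R,S}

Remaining: P1:{A,B} P2:{P,R,S}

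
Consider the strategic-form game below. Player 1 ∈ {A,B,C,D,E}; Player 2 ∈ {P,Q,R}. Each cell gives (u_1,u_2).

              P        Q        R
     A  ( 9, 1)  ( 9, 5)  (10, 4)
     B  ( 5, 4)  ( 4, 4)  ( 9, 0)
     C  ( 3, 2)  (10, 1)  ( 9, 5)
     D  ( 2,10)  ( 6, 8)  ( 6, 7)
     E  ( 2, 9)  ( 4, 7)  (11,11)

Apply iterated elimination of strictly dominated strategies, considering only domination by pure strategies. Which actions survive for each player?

P1 drop B (A beats it: P:9>5 Q:9>4 R:10>9)
P1 drop D (A beats it: P:9>2 Q:9>6 R:10>6)
P2 drop P (R beats it: A:4>1 C:5>2 E:11>9)
P1→{A,C,E} P2→{Q,R}

Remaining: P1:{A,C,E} P2:{Q,R}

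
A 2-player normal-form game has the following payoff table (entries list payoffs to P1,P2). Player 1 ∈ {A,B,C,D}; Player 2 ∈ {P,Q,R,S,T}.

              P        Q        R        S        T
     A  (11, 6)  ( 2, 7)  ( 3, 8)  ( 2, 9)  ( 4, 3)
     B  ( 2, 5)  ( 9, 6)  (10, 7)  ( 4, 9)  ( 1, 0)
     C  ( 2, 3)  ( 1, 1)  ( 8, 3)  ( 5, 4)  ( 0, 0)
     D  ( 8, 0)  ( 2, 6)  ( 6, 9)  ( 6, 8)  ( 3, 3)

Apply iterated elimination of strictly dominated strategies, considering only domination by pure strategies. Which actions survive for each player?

Survivors P1:{B,C,D} P2:{R,S}

P2 drop P (S beats it: A:9>6 B:9>5 C:4>3 D:8>0)
P2 drop Q (R beats it: A:8>7 B:7>6 C:3>1 D:9>6)
P2 drop T (R beats it: A:8>3 B:7>0 C:3>0 D:9>3)
P1 drop A (B beats it: R:10>3 S:4>2)
P1→{B,C,D} P2→{R,S}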